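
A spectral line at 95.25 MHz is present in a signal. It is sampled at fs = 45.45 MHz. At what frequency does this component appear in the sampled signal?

4.35 MHz

95.25 MHz mod fs = 4.35 MHz.
4.35 MHz ≤ fs/2 = 22.725 MHz, appears at 4.35 MHz.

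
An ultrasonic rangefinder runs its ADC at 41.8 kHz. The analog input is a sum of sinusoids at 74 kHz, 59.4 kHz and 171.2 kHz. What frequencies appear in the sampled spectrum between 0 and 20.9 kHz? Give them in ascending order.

fs/2 = 20.9 kHz.
74 kHz mod fs = 32.2 kHz.
32.2 kHz > fs/2 = 20.9 kHz, folds to fs − 32.2 kHz = 9.6 kHz.
59.4 kHz mod fs = 17.6 kHz.
17.6 kHz ≤ fs/2 = 20.9 kHz, appears at 17.6 kHz.
171.2 kHz mod fs = 4 kHz.
4 kHz ≤ fs/2 = 20.9 kHz, appears at 4 kHz.
Distinct values: {4 kHz, 9.6 kHz, 17.6 kHz}.

4 kHz, 9.6 kHz, 17.6 kHz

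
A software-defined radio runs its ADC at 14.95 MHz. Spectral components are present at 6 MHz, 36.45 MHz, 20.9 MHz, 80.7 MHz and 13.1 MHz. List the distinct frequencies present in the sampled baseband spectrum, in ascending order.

1.85 MHz, 5.95 MHz, 6 MHz, 6.55 MHz

fs/2 = 7.475 MHz.
6 MHz ≤ fs/2 = 7.475 MHz, passes unchanged.
36.45 MHz mod fs = 6.55 MHz.
6.55 MHz ≤ fs/2 = 7.475 MHz, appears at 6.55 MHz.
20.9 MHz mod fs = 5.95 MHz.
5.95 MHz ≤ fs/2 = 7.475 MHz, appears at 5.95 MHz.
80.7 MHz mod fs = 5.95 MHz.
5.95 MHz ≤ fs/2 = 7.475 MHz, appears at 5.95 MHz.
13.1 MHz > fs/2 = 7.475 MHz, folds to fs − 13.1 MHz = 1.85 MHz.
Distinct values: {1.85 MHz, 5.95 MHz, 6 MHz, 6.55 MHz}.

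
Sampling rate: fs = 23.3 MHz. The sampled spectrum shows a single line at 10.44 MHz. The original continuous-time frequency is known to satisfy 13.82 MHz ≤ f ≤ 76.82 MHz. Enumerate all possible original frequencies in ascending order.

Frequencies that alias to 10.44 MHz are k·fs ± 10.44 MHz for integer k ≥ 0.
k=0: 10.44 MHz.
k=1: 12.86 MHz, 33.74 MHz.
k=2: 36.16 MHz, 57.04 MHz.
k=3: 59.46 MHz, 80.34 MHz.
k=4: 82.76 MHz, 103.64 MHz.
Within [13.82 MHz, 76.82 MHz]: 33.74 MHz, 36.16 MHz, 57.04 MHz, 59.46 MHz.

33.74 MHz, 36.16 MHz, 57.04 MHz, 59.46 MHz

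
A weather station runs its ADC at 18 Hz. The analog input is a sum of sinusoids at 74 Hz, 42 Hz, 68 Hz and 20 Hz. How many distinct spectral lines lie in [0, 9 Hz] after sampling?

fs/2 = 9 Hz.
74 Hz mod fs = 2 Hz.
2 Hz ≤ fs/2 = 9 Hz, appears at 2 Hz.
42 Hz mod fs = 6 Hz.
6 Hz ≤ fs/2 = 9 Hz, appears at 6 Hz.
68 Hz mod fs = 14 Hz.
14 Hz > fs/2 = 9 Hz, folds to fs − 14 Hz = 4 Hz.
20 Hz mod fs = 2 Hz.
2 Hz ≤ fs/2 = 9 Hz, appears at 2 Hz.
Distinct values: {2 Hz, 4 Hz, 6 Hz} → 3.

3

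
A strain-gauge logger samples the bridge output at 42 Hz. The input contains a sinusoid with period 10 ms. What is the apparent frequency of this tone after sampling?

16 Hz

T = 10 ms → f = 1/T = 100 Hz.
100 Hz mod fs = 16 Hz.
16 Hz ≤ fs/2 = 21 Hz, appears at 16 Hz.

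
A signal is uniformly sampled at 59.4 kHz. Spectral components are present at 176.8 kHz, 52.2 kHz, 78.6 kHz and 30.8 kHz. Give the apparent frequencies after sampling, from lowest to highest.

1.4 kHz, 7.2 kHz, 19.2 kHz, 28.6 kHz

fs/2 = 29.7 kHz.
176.8 kHz mod fs = 58 kHz.
58 kHz > fs/2 = 29.7 kHz, folds to fs − 58 kHz = 1.4 kHz.
52.2 kHz > fs/2 = 29.7 kHz, folds to fs − 52.2 kHz = 7.2 kHz.
78.6 kHz mod fs = 19.2 kHz.
19.2 kHz ≤ fs/2 = 29.7 kHz, appears at 19.2 kHz.
30.8 kHz > fs/2 = 29.7 kHz, folds to fs − 30.8 kHz = 28.6 kHz.
Distinct values: {1.4 kHz, 7.2 kHz, 19.2 kHz, 28.6 kHz}.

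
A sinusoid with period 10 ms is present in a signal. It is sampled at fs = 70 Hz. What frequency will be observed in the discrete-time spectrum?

T = 10 ms → f = 1/T = 100 Hz.
100 Hz mod fs = 30 Hz.
30 Hz ≤ fs/2 = 35 Hz, appears at 30 Hz.

30 Hz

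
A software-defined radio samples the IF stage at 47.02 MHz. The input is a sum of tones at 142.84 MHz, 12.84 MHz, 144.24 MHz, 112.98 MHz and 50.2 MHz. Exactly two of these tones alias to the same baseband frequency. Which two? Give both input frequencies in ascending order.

fs/2 = 23.51 MHz.
142.84 MHz mod fs = 1.78 MHz.
1.78 MHz ≤ fs/2 = 23.51 MHz, appears at 1.78 MHz.
12.84 MHz ≤ fs/2 = 23.51 MHz, passes unchanged.
144.24 MHz mod fs = 3.18 MHz.
3.18 MHz ≤ fs/2 = 23.51 MHz, appears at 3.18 MHz.
112.98 MHz mod fs = 18.94 MHz.
18.94 MHz ≤ fs/2 = 23.51 MHz, appears at 18.94 MHz.
50.2 MHz mod fs = 3.18 MHz.
3.18 MHz ≤ fs/2 = 23.51 MHz, appears at 3.18 MHz.
50.2 MHz and 144.24 MHz both map to 3.18 MHz.

50.2 MHz, 144.24 MHz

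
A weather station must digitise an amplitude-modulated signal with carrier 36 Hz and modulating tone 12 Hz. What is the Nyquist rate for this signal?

AM sidebands sit at fc ± fm = 24 Hz and 48 Hz.
Highest-frequency component: 48 Hz.
Nyquist rate = 2 × 48 Hz = 96 Hz.

96 Hz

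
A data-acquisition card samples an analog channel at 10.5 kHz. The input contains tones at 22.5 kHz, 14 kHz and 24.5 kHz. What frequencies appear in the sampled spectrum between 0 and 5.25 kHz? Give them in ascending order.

fs/2 = 5.25 kHz.
22.5 kHz mod fs = 1.5 kHz.
1.5 kHz ≤ fs/2 = 5.25 kHz, appears at 1.5 kHz.
14 kHz mod fs = 3.5 kHz.
3.5 kHz ≤ fs/2 = 5.25 kHz, appears at 3.5 kHz.
24.5 kHz mod fs = 3.5 kHz.
3.5 kHz ≤ fs/2 = 5.25 kHz, appears at 3.5 kHz.
Distinct values: {1.5 kHz, 3.5 kHz}.

1.5 kHz, 3.5 kHz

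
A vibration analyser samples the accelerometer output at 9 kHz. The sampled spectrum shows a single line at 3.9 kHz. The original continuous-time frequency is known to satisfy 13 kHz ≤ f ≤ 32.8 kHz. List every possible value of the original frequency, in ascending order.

Frequencies that alias to 3.9 kHz are k·fs ± 3.9 kHz for integer k ≥ 0.
k=0: 3.9 kHz.
k=1: 5.1 kHz, 12.9 kHz.
k=2: 14.1 kHz, 21.9 kHz.
k=3: 23.1 kHz, 30.9 kHz.
k=4: 32.1 kHz, 39.9 kHz.
k=5: 41.1 kHz, 48.9 kHz.
Within [13 kHz, 32.8 kHz]: 14.1 kHz, 21.9 kHz, 23.1 kHz, 30.9 kHz, 32.1 kHz.

14.1 kHz, 21.9 kHz, 23.1 kHz, 30.9 kHz, 32.1 kHz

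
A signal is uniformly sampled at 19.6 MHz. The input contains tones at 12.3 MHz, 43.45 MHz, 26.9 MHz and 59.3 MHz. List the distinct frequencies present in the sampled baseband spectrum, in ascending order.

fs/2 = 9.8 MHz.
12.3 MHz > fs/2 = 9.8 MHz, folds to fs − 12.3 MHz = 7.3 MHz.
43.45 MHz mod fs = 4.25 MHz.
4.25 MHz ≤ fs/2 = 9.8 MHz, appears at 4.25 MHz.
26.9 MHz mod fs = 7.3 MHz.
7.3 MHz ≤ fs/2 = 9.8 MHz, appears at 7.3 MHz.
59.3 MHz mod fs = 0.5 MHz.
0.5 MHz ≤ fs/2 = 9.8 MHz, appears at 0.5 MHz.
Distinct values: {0.5 MHz, 4.25 MHz, 7.3 MHz}.

0.5 MHz, 4.25 MHz, 7.3 MHz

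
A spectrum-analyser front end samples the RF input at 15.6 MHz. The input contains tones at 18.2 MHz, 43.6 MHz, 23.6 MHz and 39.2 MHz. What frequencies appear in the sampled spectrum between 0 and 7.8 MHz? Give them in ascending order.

2.6 MHz, 3.2 MHz, 7.6 MHz

fs/2 = 7.8 MHz.
18.2 MHz mod fs = 2.6 MHz.
2.6 MHz ≤ fs/2 = 7.8 MHz, appears at 2.6 MHz.
43.6 MHz mod fs = 12.4 MHz.
12.4 MHz > fs/2 = 7.8 MHz, folds to fs − 12.4 MHz = 3.2 MHz.
23.6 MHz mod fs = 8 MHz.
8 MHz > fs/2 = 7.8 MHz, folds to fs − 8 MHz = 7.6 MHz.
39.2 MHz mod fs = 8 MHz.
8 MHz > fs/2 = 7.8 MHz, folds to fs − 8 MHz = 7.6 MHz.
Distinct values: {2.6 MHz, 3.2 MHz, 7.6 MHz}.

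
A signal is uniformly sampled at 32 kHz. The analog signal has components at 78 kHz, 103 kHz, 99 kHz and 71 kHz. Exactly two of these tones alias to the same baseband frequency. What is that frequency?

7 kHz

fs/2 = 16 kHz.
78 kHz mod fs = 14 kHz.
14 kHz ≤ fs/2 = 16 kHz, appears at 14 kHz.
103 kHz mod fs = 7 kHz.
7 kHz ≤ fs/2 = 16 kHz, appears at 7 kHz.
99 kHz mod fs = 3 kHz.
3 kHz ≤ fs/2 = 16 kHz, appears at 3 kHz.
71 kHz mod fs = 7 kHz.
7 kHz ≤ fs/2 = 16 kHz, appears at 7 kHz.
71 kHz and 103 kHz both map to 7 kHz.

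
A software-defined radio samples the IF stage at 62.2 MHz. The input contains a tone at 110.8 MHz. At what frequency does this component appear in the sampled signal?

110.8 MHz mod fs = 48.6 MHz.
48.6 MHz > fs/2 = 31.1 MHz, folds to fs − 48.6 MHz = 13.6 MHz.

13.6 MHz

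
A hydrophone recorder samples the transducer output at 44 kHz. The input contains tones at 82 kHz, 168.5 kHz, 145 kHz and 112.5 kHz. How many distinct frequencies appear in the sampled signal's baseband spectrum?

fs/2 = 22 kHz.
82 kHz mod fs = 38 kHz.
38 kHz > fs/2 = 22 kHz, folds to fs − 38 kHz = 6 kHz.
168.5 kHz mod fs = 36.5 kHz.
36.5 kHz > fs/2 = 22 kHz, folds to fs − 36.5 kHz = 7.5 kHz.
145 kHz mod fs = 13 kHz.
13 kHz ≤ fs/2 = 22 kHz, appears at 13 kHz.
112.5 kHz mod fs = 24.5 kHz.
24.5 kHz > fs/2 = 22 kHz, folds to fs − 24.5 kHz = 19.5 kHz.
Distinct values: {6 kHz, 7.5 kHz, 13 kHz, 19.5 kHz} → 4.

4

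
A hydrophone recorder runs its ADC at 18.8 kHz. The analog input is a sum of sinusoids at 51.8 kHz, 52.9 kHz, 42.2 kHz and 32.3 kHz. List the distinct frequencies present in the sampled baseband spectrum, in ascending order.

fs/2 = 9.4 kHz.
51.8 kHz mod fs = 14.2 kHz.
14.2 kHz > fs/2 = 9.4 kHz, folds to fs − 14.2 kHz = 4.6 kHz.
52.9 kHz mod fs = 15.3 kHz.
15.3 kHz > fs/2 = 9.4 kHz, folds to fs − 15.3 kHz = 3.5 kHz.
42.2 kHz mod fs = 4.6 kHz.
4.6 kHz ≤ fs/2 = 9.4 kHz, appears at 4.6 kHz.
32.3 kHz mod fs = 13.5 kHz.
13.5 kHz > fs/2 = 9.4 kHz, folds to fs − 13.5 kHz = 5.3 kHz.
Distinct values: {3.5 kHz, 4.6 kHz, 5.3 kHz}.

3.5 kHz, 4.6 kHz, 5.3 kHz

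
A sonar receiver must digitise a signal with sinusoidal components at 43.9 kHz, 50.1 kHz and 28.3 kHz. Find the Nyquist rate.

100.2 kHz

Highest-frequency component: 50.1 kHz.
Nyquist rate = 2 × 50.1 kHz = 100.2 kHz.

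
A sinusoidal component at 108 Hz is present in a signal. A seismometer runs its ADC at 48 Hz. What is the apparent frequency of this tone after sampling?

108 Hz mod fs = 12 Hz.
12 Hz ≤ fs/2 = 24 Hz, appears at 12 Hz.

12 Hz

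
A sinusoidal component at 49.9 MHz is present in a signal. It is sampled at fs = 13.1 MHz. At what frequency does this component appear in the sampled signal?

49.9 MHz mod fs = 10.6 MHz.
10.6 MHz > fs/2 = 6.55 MHz, folds to fs − 10.6 MHz = 2.5 MHz.

2.5 MHz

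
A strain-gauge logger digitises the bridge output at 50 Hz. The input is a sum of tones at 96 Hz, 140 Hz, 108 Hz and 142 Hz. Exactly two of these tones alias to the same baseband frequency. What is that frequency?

fs/2 = 25 Hz.
96 Hz mod fs = 46 Hz.
46 Hz > fs/2 = 25 Hz, folds to fs − 46 Hz = 4 Hz.
140 Hz mod fs = 40 Hz.
40 Hz > fs/2 = 25 Hz, folds to fs − 40 Hz = 10 Hz.
108 Hz mod fs = 8 Hz.
8 Hz ≤ fs/2 = 25 Hz, appears at 8 Hz.
142 Hz mod fs = 42 Hz.
42 Hz > fs/2 = 25 Hz, folds to fs − 42 Hz = 8 Hz.
108 Hz and 142 Hz both map to 8 Hz.

8 Hz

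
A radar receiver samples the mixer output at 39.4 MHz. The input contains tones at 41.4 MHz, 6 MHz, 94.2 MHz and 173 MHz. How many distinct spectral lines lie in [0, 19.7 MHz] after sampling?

fs/2 = 19.7 MHz.
41.4 MHz mod fs = 2 MHz.
2 MHz ≤ fs/2 = 19.7 MHz, appears at 2 MHz.
6 MHz ≤ fs/2 = 19.7 MHz, passes unchanged.
94.2 MHz mod fs = 15.4 MHz.
15.4 MHz ≤ fs/2 = 19.7 MHz, appears at 15.4 MHz.
173 MHz mod fs = 15.4 MHz.
15.4 MHz ≤ fs/2 = 19.7 MHz, appears at 15.4 MHz.
Distinct values: {2 MHz, 6 MHz, 15.4 MHz} → 3.

3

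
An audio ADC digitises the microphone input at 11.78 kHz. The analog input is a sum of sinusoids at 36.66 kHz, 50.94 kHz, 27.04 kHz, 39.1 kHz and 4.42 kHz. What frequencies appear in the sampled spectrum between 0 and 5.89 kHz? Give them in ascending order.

fs/2 = 5.89 kHz.
36.66 kHz mod fs = 1.32 kHz.
1.32 kHz ≤ fs/2 = 5.89 kHz, appears at 1.32 kHz.
50.94 kHz mod fs = 3.82 kHz.
3.82 kHz ≤ fs/2 = 5.89 kHz, appears at 3.82 kHz.
27.04 kHz mod fs = 3.48 kHz.
3.48 kHz ≤ fs/2 = 5.89 kHz, appears at 3.48 kHz.
39.1 kHz mod fs = 3.76 kHz.
3.76 kHz ≤ fs/2 = 5.89 kHz, appears at 3.76 kHz.
4.42 kHz ≤ fs/2 = 5.89 kHz, passes unchanged.
Distinct values: {1.32 kHz, 3.48 kHz, 3.76 kHz, 3.82 kHz, 4.42 kHz}.

1.32 kHz, 3.48 kHz, 3.76 kHz, 3.82 kHz, 4.42 kHz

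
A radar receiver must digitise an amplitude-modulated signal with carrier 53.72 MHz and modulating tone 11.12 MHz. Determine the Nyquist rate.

AM sidebands sit at fc ± fm = 42.6 MHz and 64.84 MHz.
Highest-frequency component: 64.84 MHz.
Nyquist rate = 2 × 64.84 MHz = 129.68 MHz.

129.68 MHz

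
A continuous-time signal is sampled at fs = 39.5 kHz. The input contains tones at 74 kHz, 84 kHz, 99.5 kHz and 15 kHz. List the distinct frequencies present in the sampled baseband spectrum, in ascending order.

fs/2 = 19.75 kHz.
74 kHz mod fs = 34.5 kHz.
34.5 kHz > fs/2 = 19.75 kHz, folds to fs − 34.5 kHz = 5 kHz.
84 kHz mod fs = 5 kHz.
5 kHz ≤ fs/2 = 19.75 kHz, appears at 5 kHz.
99.5 kHz mod fs = 20.5 kHz.
20.5 kHz > fs/2 = 19.75 kHz, folds to fs − 20.5 kHz = 19 kHz.
15 kHz ≤ fs/2 = 19.75 kHz, passes unchanged.
Distinct values: {5 kHz, 15 kHz, 19 kHz}.

5 kHz, 15 kHz, 19 kHz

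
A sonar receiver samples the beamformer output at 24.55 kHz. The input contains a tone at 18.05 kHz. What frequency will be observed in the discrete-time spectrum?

18.05 kHz > fs/2 = 12.275 kHz, folds to fs − 18.05 kHz = 6.5 kHz.

6.5 kHz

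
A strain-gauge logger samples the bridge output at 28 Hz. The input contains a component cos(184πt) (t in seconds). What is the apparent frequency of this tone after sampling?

ω = 184π rad/s → f = ω/(2π) = 92 Hz.
92 Hz mod fs = 8 Hz.
8 Hz ≤ fs/2 = 14 Hz, appears at 8 Hz.

8 Hz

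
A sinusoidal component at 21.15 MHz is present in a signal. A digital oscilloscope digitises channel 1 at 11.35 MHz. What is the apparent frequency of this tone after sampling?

21.15 MHz mod fs = 9.8 MHz.
9.8 MHz > fs/2 = 5.675 MHz, folds to fs − 9.8 MHz = 1.55 MHz.

1.55 MHz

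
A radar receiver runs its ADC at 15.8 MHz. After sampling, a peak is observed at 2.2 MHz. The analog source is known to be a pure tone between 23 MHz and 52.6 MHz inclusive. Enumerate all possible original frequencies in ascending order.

29.4 MHz, 33.8 MHz, 45.2 MHz, 49.6 MHz

Frequencies that alias to 2.2 MHz are k·fs ± 2.2 MHz for integer k ≥ 0.
k=0: 2.2 MHz.
k=1: 13.6 MHz, 18 MHz.
k=2: 29.4 MHz, 33.8 MHz.
k=3: 45.2 MHz, 49.6 MHz.
k=4: 61 MHz, 65.4 MHz.
Within [23 MHz, 52.6 MHz]: 29.4 MHz, 33.8 MHz, 45.2 MHz, 49.6 MHz.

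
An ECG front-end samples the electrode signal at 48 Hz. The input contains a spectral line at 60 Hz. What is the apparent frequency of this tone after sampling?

60 Hz mod fs = 12 Hz.
12 Hz ≤ fs/2 = 24 Hz, appears at 12 Hz.

12 Hz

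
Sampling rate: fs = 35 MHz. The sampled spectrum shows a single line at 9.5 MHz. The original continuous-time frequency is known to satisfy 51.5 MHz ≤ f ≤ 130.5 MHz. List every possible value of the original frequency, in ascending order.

Frequencies that alias to 9.5 MHz are k·fs ± 9.5 MHz for integer k ≥ 0.
k=0: 9.5 MHz.
k=1: 25.5 MHz, 44.5 MHz.
k=2: 60.5 MHz, 79.5 MHz.
k=3: 95.5 MHz, 114.5 MHz.
k=4: 130.5 MHz, 149.5 MHz.
k=5: 165.5 MHz, 184.5 MHz.
Within [51.5 MHz, 130.5 MHz]: 60.5 MHz, 79.5 MHz, 95.5 MHz, 114.5 MHz, 130.5 MHz.

60.5 MHz, 79.5 MHz, 95.5 MHz, 114.5 MHz, 130.5 MHz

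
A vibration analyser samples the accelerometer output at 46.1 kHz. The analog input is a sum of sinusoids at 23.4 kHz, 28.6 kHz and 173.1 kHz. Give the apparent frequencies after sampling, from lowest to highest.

fs/2 = 23.05 kHz.
23.4 kHz > fs/2 = 23.05 kHz, folds to fs − 23.4 kHz = 22.7 kHz.
28.6 kHz > fs/2 = 23.05 kHz, folds to fs − 28.6 kHz = 17.5 kHz.
173.1 kHz mod fs = 34.8 kHz.
34.8 kHz > fs/2 = 23.05 kHz, folds to fs − 34.8 kHz = 11.3 kHz.
Distinct values: {11.3 kHz, 17.5 kHz, 22.7 kHz}.

11.3 kHz, 17.5 kHz, 22.7 kHz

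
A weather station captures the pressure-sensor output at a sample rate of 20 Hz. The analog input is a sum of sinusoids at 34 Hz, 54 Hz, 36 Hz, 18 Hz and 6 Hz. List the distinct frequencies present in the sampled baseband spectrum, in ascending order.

2 Hz, 4 Hz, 6 Hz

fs/2 = 10 Hz.
34 Hz mod fs = 14 Hz.
14 Hz > fs/2 = 10 Hz, folds to fs − 14 Hz = 6 Hz.
54 Hz mod fs = 14 Hz.
14 Hz > fs/2 = 10 Hz, folds to fs − 14 Hz = 6 Hz.
36 Hz mod fs = 16 Hz.
16 Hz > fs/2 = 10 Hz, folds to fs − 16 Hz = 4 Hz.
18 Hz > fs/2 = 10 Hz, folds to fs − 18 Hz = 2 Hz.
6 Hz ≤ fs/2 = 10 Hz, passes unchanged.
Distinct values: {2 Hz, 4 Hz, 6 Hz}.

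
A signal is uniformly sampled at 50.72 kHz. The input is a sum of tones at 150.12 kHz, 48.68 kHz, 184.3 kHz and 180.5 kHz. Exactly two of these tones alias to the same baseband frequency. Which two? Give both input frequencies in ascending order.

fs/2 = 25.36 kHz.
150.12 kHz mod fs = 48.68 kHz.
48.68 kHz > fs/2 = 25.36 kHz, folds to fs − 48.68 kHz = 2.04 kHz.
48.68 kHz > fs/2 = 25.36 kHz, folds to fs − 48.68 kHz = 2.04 kHz.
184.3 kHz mod fs = 32.14 kHz.
32.14 kHz > fs/2 = 25.36 kHz, folds to fs − 32.14 kHz = 18.58 kHz.
180.5 kHz mod fs = 28.34 kHz.
28.34 kHz > fs/2 = 25.36 kHz, folds to fs − 28.34 kHz = 22.38 kHz.
48.68 kHz and 150.12 kHz both map to 2.04 kHz.

48.68 kHz, 150.12 kHz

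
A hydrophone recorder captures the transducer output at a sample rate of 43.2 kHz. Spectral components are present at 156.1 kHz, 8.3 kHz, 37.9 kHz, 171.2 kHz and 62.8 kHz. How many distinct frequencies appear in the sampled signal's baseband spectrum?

fs/2 = 21.6 kHz.
156.1 kHz mod fs = 26.5 kHz.
26.5 kHz > fs/2 = 21.6 kHz, folds to fs − 26.5 kHz = 16.7 kHz.
8.3 kHz ≤ fs/2 = 21.6 kHz, passes unchanged.
37.9 kHz > fs/2 = 21.6 kHz, folds to fs − 37.9 kHz = 5.3 kHz.
171.2 kHz mod fs = 41.6 kHz.
41.6 kHz > fs/2 = 21.6 kHz, folds to fs − 41.6 kHz = 1.6 kHz.
62.8 kHz mod fs = 19.6 kHz.
19.6 kHz ≤ fs/2 = 21.6 kHz, appears at 19.6 kHz.
Distinct values: {1.6 kHz, 5.3 kHz, 8.3 kHz, 16.7 kHz, 19.6 kHz} → 5.

5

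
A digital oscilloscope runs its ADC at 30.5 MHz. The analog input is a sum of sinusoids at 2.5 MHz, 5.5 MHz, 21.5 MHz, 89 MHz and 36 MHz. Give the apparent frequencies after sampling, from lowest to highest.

fs/2 = 15.25 MHz.
2.5 MHz ≤ fs/2 = 15.25 MHz, passes unchanged.
5.5 MHz ≤ fs/2 = 15.25 MHz, passes unchanged.
21.5 MHz > fs/2 = 15.25 MHz, folds to fs − 21.5 MHz = 9 MHz.
89 MHz mod fs = 28 MHz.
28 MHz > fs/2 = 15.25 MHz, folds to fs − 28 MHz = 2.5 MHz.
36 MHz mod fs = 5.5 MHz.
5.5 MHz ≤ fs/2 = 15.25 MHz, appears at 5.5 MHz.
Distinct values: {2.5 MHz, 5.5 MHz, 9 MHz}.

2.5 MHz, 5.5 MHz, 9 MHz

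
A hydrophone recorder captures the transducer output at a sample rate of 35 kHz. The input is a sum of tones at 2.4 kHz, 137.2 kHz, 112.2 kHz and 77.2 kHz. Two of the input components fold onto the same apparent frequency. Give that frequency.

fs/2 = 17.5 kHz.
2.4 kHz ≤ fs/2 = 17.5 kHz, passes unchanged.
137.2 kHz mod fs = 32.2 kHz.
32.2 kHz > fs/2 = 17.5 kHz, folds to fs − 32.2 kHz = 2.8 kHz.
112.2 kHz mod fs = 7.2 kHz.
7.2 kHz ≤ fs/2 = 17.5 kHz, appears at 7.2 kHz.
77.2 kHz mod fs = 7.2 kHz.
7.2 kHz ≤ fs/2 = 17.5 kHz, appears at 7.2 kHz.
77.2 kHz and 112.2 kHz both map to 7.2 kHz.

7.2 kHz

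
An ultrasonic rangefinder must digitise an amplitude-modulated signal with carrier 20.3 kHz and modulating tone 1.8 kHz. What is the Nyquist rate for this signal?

44.2 kHz

AM sidebands sit at fc ± fm = 18.5 kHz and 22.1 kHz.
Highest-frequency component: 22.1 kHz.
Nyquist rate = 2 × 22.1 kHz = 44.2 kHz.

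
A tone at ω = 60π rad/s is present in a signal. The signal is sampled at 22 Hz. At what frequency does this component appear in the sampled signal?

8 Hz

ω = 60π rad/s → f = ω/(2π) = 30 Hz.
30 Hz mod fs = 8 Hz.
8 Hz ≤ fs/2 = 11 Hz, appears at 8 Hz.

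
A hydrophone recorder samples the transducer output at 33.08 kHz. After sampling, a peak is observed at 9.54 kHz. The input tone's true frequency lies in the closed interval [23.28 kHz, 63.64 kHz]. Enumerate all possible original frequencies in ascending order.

Frequencies that alias to 9.54 kHz are k·fs ± 9.54 kHz for integer k ≥ 0.
k=0: 9.54 kHz.
k=1: 23.54 kHz, 42.62 kHz.
k=2: 56.62 kHz, 75.7 kHz.
k=3: 89.7 kHz, 108.78 kHz.
Within [23.28 kHz, 63.64 kHz]: 23.54 kHz, 42.62 kHz, 56.62 kHz.

23.54 kHz, 42.62 kHz, 56.62 kHz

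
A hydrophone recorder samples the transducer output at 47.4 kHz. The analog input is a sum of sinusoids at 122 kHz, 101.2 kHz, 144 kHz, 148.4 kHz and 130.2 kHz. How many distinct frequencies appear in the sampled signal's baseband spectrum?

5

fs/2 = 23.7 kHz.
122 kHz mod fs = 27.2 kHz.
27.2 kHz > fs/2 = 23.7 kHz, folds to fs − 27.2 kHz = 20.2 kHz.
101.2 kHz mod fs = 6.4 kHz.
6.4 kHz ≤ fs/2 = 23.7 kHz, appears at 6.4 kHz.
144 kHz mod fs = 1.8 kHz.
1.8 kHz ≤ fs/2 = 23.7 kHz, appears at 1.8 kHz.
148.4 kHz mod fs = 6.2 kHz.
6.2 kHz ≤ fs/2 = 23.7 kHz, appears at 6.2 kHz.
130.2 kHz mod fs = 35.4 kHz.
35.4 kHz > fs/2 = 23.7 kHz, folds to fs − 35.4 kHz = 12 kHz.
Distinct values: {1.8 kHz, 6.2 kHz, 6.4 kHz, 12 kHz, 20.2 kHz} → 5.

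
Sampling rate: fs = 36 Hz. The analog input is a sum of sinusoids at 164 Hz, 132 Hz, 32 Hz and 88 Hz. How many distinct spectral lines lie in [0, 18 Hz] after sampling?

3

fs/2 = 18 Hz.
164 Hz mod fs = 20 Hz.
20 Hz > fs/2 = 18 Hz, folds to fs − 20 Hz = 16 Hz.
132 Hz mod fs = 24 Hz.
24 Hz > fs/2 = 18 Hz, folds to fs − 24 Hz = 12 Hz.
32 Hz > fs/2 = 18 Hz, folds to fs − 32 Hz = 4 Hz.
88 Hz mod fs = 16 Hz.
16 Hz ≤ fs/2 = 18 Hz, appears at 16 Hz.
Distinct values: {4 Hz, 12 Hz, 16 Hz} → 3.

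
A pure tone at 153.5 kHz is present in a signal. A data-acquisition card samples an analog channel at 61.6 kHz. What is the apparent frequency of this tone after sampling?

153.5 kHz mod fs = 30.3 kHz.
30.3 kHz ≤ fs/2 = 30.8 kHz, appears at 30.3 kHz.

30.3 kHz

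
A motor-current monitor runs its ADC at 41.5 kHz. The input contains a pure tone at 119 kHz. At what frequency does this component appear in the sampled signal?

119 kHz mod fs = 36 kHz.
36 kHz > fs/2 = 20.75 kHz, folds to fs − 36 kHz = 5.5 kHz.

5.5 kHz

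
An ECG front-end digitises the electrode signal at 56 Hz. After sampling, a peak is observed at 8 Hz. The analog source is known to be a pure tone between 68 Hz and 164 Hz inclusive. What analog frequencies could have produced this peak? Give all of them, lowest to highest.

Frequencies that alias to 8 Hz are k·fs ± 8 Hz for integer k ≥ 0.
k=0: 8 Hz.
k=1: 48 Hz, 64 Hz.
k=2: 104 Hz, 120 Hz.
k=3: 160 Hz, 176 Hz.
k=4: 216 Hz, 232 Hz.
Within [68 Hz, 164 Hz]: 104 Hz, 120 Hz, 160 Hz.

104 Hz, 120 Hz, 160 Hz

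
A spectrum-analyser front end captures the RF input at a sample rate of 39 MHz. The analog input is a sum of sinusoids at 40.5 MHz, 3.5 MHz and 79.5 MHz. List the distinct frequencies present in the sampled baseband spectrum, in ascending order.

fs/2 = 19.5 MHz.
40.5 MHz mod fs = 1.5 MHz.
1.5 MHz ≤ fs/2 = 19.5 MHz, appears at 1.5 MHz.
3.5 MHz ≤ fs/2 = 19.5 MHz, passes unchanged.
79.5 MHz mod fs = 1.5 MHz.
1.5 MHz ≤ fs/2 = 19.5 MHz, appears at 1.5 MHz.
Distinct values: {1.5 MHz, 3.5 MHz}.

1.5 MHz, 3.5 MHz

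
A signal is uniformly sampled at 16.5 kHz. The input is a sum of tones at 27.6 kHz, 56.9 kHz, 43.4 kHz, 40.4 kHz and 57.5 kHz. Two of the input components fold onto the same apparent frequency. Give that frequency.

7.4 kHz

fs/2 = 8.25 kHz.
27.6 kHz mod fs = 11.1 kHz.
11.1 kHz > fs/2 = 8.25 kHz, folds to fs − 11.1 kHz = 5.4 kHz.
56.9 kHz mod fs = 7.4 kHz.
7.4 kHz ≤ fs/2 = 8.25 kHz, appears at 7.4 kHz.
43.4 kHz mod fs = 10.4 kHz.
10.4 kHz > fs/2 = 8.25 kHz, folds to fs − 10.4 kHz = 6.1 kHz.
40.4 kHz mod fs = 7.4 kHz.
7.4 kHz ≤ fs/2 = 8.25 kHz, appears at 7.4 kHz.
57.5 kHz mod fs = 8 kHz.
8 kHz ≤ fs/2 = 8.25 kHz, appears at 8 kHz.
40.4 kHz and 56.9 kHz both map to 7.4 kHz.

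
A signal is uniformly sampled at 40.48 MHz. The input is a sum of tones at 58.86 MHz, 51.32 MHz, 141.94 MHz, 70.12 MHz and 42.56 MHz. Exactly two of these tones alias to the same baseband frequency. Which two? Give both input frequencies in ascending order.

51.32 MHz, 70.12 MHz

fs/2 = 20.24 MHz.
58.86 MHz mod fs = 18.38 MHz.
18.38 MHz ≤ fs/2 = 20.24 MHz, appears at 18.38 MHz.
51.32 MHz mod fs = 10.84 MHz.
10.84 MHz ≤ fs/2 = 20.24 MHz, appears at 10.84 MHz.
141.94 MHz mod fs = 20.5 MHz.
20.5 MHz > fs/2 = 20.24 MHz, folds to fs − 20.5 MHz = 19.98 MHz.
70.12 MHz mod fs = 29.64 MHz.
29.64 MHz > fs/2 = 20.24 MHz, folds to fs − 29.64 MHz = 10.84 MHz.
42.56 MHz mod fs = 2.08 MHz.
2.08 MHz ≤ fs/2 = 20.24 MHz, appears at 2.08 MHz.
51.32 MHz and 70.12 MHz both map to 10.84 MHz.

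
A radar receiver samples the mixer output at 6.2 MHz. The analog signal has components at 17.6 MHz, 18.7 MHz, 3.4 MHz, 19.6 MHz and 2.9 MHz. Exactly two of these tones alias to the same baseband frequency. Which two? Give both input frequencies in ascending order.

17.6 MHz, 19.6 MHz

fs/2 = 3.1 MHz.
17.6 MHz mod fs = 5.2 MHz.
5.2 MHz > fs/2 = 3.1 MHz, folds to fs − 5.2 MHz = 1 MHz.
18.7 MHz mod fs = 0.1 MHz.
0.1 MHz ≤ fs/2 = 3.1 MHz, appears at 0.1 MHz.
3.4 MHz > fs/2 = 3.1 MHz, folds to fs − 3.4 MHz = 2.8 MHz.
19.6 MHz mod fs = 1 MHz.
1 MHz ≤ fs/2 = 3.1 MHz, appears at 1 MHz.
2.9 MHz ≤ fs/2 = 3.1 MHz, passes unchanged.
17.6 MHz and 19.6 MHz both map to 1 MHz.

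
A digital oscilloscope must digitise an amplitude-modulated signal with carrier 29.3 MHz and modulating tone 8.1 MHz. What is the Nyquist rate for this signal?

74.8 MHz

AM sidebands sit at fc ± fm = 21.2 MHz and 37.4 MHz.
Highest-frequency component: 37.4 MHz.
Nyquist rate = 2 × 37.4 MHz = 74.8 MHz.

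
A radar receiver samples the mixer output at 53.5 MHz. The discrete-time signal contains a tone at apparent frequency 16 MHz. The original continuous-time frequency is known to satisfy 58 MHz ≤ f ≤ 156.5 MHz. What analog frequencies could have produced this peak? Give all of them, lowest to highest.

69.5 MHz, 91 MHz, 123 MHz, 144.5 MHz

Frequencies that alias to 16 MHz are k·fs ± 16 MHz for integer k ≥ 0.
k=0: 16 MHz.
k=1: 37.5 MHz, 69.5 MHz.
k=2: 91 MHz, 123 MHz.
k=3: 144.5 MHz, 176.5 MHz.
k=4: 198 MHz, 230 MHz.
Within [58 MHz, 156.5 MHz]: 69.5 MHz, 91 MHz, 123 MHz, 144.5 MHz.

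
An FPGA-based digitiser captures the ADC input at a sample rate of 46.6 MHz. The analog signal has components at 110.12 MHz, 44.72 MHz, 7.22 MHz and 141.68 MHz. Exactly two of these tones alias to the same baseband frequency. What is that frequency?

1.88 MHz

fs/2 = 23.3 MHz.
110.12 MHz mod fs = 16.92 MHz.
16.92 MHz ≤ fs/2 = 23.3 MHz, appears at 16.92 MHz.
44.72 MHz > fs/2 = 23.3 MHz, folds to fs − 44.72 MHz = 1.88 MHz.
7.22 MHz ≤ fs/2 = 23.3 MHz, passes unchanged.
141.68 MHz mod fs = 1.88 MHz.
1.88 MHz ≤ fs/2 = 23.3 MHz, appears at 1.88 MHz.
44.72 MHz and 141.68 MHz both map to 1.88 MHz.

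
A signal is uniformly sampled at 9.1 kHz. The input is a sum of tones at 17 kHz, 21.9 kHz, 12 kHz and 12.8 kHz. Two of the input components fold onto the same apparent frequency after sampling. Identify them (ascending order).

12.8 kHz, 21.9 kHz

fs/2 = 4.55 kHz.
17 kHz mod fs = 7.9 kHz.
7.9 kHz > fs/2 = 4.55 kHz, folds to fs − 7.9 kHz = 1.2 kHz.
21.9 kHz mod fs = 3.7 kHz.
3.7 kHz ≤ fs/2 = 4.55 kHz, appears at 3.7 kHz.
12 kHz mod fs = 2.9 kHz.
2.9 kHz ≤ fs/2 = 4.55 kHz, appears at 2.9 kHz.
12.8 kHz mod fs = 3.7 kHz.
3.7 kHz ≤ fs/2 = 4.55 kHz, appears at 3.7 kHz.
12.8 kHz and 21.9 kHz both map to 3.7 kHz.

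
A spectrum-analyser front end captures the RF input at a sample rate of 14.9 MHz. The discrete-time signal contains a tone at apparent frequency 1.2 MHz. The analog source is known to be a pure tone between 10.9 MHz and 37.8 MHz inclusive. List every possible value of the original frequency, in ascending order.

13.7 MHz, 16.1 MHz, 28.6 MHz, 31 MHz

Frequencies that alias to 1.2 MHz are k·fs ± 1.2 MHz for integer k ≥ 0.
k=0: 1.2 MHz.
k=1: 13.7 MHz, 16.1 MHz.
k=2: 28.6 MHz, 31 MHz.
k=3: 43.5 MHz, 45.9 MHz.
Within [10.9 MHz, 37.8 MHz]: 13.7 MHz, 16.1 MHz, 28.6 MHz, 31 MHz.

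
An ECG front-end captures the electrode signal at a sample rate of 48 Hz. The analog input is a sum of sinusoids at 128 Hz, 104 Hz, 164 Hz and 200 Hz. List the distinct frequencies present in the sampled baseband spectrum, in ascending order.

8 Hz, 16 Hz, 20 Hz

fs/2 = 24 Hz.
128 Hz mod fs = 32 Hz.
32 Hz > fs/2 = 24 Hz, folds to fs − 32 Hz = 16 Hz.
104 Hz mod fs = 8 Hz.
8 Hz ≤ fs/2 = 24 Hz, appears at 8 Hz.
164 Hz mod fs = 20 Hz.
20 Hz ≤ fs/2 = 24 Hz, appears at 20 Hz.
200 Hz mod fs = 8 Hz.
8 Hz ≤ fs/2 = 24 Hz, appears at 8 Hz.
Distinct values: {8 Hz, 16 Hz, 20 Hz}.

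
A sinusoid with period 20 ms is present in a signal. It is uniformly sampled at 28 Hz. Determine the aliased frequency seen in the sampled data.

T = 20 ms → f = 1/T = 50 Hz.
50 Hz mod fs = 22 Hz.
22 Hz > fs/2 = 14 Hz, folds to fs − 22 Hz = 6 Hz.

6 Hz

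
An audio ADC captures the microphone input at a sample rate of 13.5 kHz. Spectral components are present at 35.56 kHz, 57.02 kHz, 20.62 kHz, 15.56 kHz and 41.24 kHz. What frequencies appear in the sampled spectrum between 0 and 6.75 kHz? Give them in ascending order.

0.74 kHz, 2.06 kHz, 3.02 kHz, 4.94 kHz, 6.38 kHz

fs/2 = 6.75 kHz.
35.56 kHz mod fs = 8.56 kHz.
8.56 kHz > fs/2 = 6.75 kHz, folds to fs − 8.56 kHz = 4.94 kHz.
57.02 kHz mod fs = 3.02 kHz.
3.02 kHz ≤ fs/2 = 6.75 kHz, appears at 3.02 kHz.
20.62 kHz mod fs = 7.12 kHz.
7.12 kHz > fs/2 = 6.75 kHz, folds to fs − 7.12 kHz = 6.38 kHz.
15.56 kHz mod fs = 2.06 kHz.
2.06 kHz ≤ fs/2 = 6.75 kHz, appears at 2.06 kHz.
41.24 kHz mod fs = 0.74 kHz.
0.74 kHz ≤ fs/2 = 6.75 kHz, appears at 0.74 kHz.
Distinct values: {0.74 kHz, 2.06 kHz, 3.02 kHz, 4.94 kHz, 6.38 kHz}.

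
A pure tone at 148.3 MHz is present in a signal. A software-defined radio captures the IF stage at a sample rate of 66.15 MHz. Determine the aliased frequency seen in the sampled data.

16 MHz

148.3 MHz mod fs = 16 MHz.
16 MHz ≤ fs/2 = 33.075 MHz, appears at 16 MHz.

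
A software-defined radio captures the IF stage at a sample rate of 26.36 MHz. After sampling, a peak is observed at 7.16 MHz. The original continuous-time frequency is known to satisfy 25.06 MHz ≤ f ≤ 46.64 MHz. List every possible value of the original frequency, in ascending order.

33.52 MHz, 45.56 MHz

Frequencies that alias to 7.16 MHz are k·fs ± 7.16 MHz for integer k ≥ 0.
k=0: 7.16 MHz.
k=1: 19.2 MHz, 33.52 MHz.
k=2: 45.56 MHz, 59.88 MHz.
k=3: 71.92 MHz, 86.24 MHz.
Within [25.06 MHz, 46.64 MHz]: 33.52 MHz, 45.56 MHz.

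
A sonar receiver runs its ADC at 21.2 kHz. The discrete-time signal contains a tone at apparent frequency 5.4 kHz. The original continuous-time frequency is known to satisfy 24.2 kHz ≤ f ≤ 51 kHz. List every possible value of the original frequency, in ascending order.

26.6 kHz, 37 kHz, 47.8 kHz

Frequencies that alias to 5.4 kHz are k·fs ± 5.4 kHz for integer k ≥ 0.
k=0: 5.4 kHz.
k=1: 15.8 kHz, 26.6 kHz.
k=2: 37 kHz, 47.8 kHz.
k=3: 58.2 kHz, 69 kHz.
Within [24.2 kHz, 51 kHz]: 26.6 kHz, 37 kHz, 47.8 kHz.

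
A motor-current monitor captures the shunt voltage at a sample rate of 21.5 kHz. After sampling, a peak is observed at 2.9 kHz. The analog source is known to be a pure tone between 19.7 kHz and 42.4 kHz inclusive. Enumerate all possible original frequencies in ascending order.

24.4 kHz, 40.1 kHz

Frequencies that alias to 2.9 kHz are k·fs ± 2.9 kHz for integer k ≥ 0.
k=0: 2.9 kHz.
k=1: 18.6 kHz, 24.4 kHz.
k=2: 40.1 kHz, 45.9 kHz.
k=3: 61.6 kHz, 67.4 kHz.
Within [19.7 kHz, 42.4 kHz]: 24.4 kHz, 40.1 kHz.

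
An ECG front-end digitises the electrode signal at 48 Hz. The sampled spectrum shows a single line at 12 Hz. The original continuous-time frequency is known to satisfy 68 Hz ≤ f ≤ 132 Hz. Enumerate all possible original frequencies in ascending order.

Frequencies that alias to 12 Hz are k·fs ± 12 Hz for integer k ≥ 0.
k=0: 12 Hz.
k=1: 36 Hz, 60 Hz.
k=2: 84 Hz, 108 Hz.
k=3: 132 Hz, 156 Hz.
k=4: 180 Hz, 204 Hz.
Within [68 Hz, 132 Hz]: 84 Hz, 108 Hz, 132 Hz.

84 Hz, 108 Hz, 132 Hz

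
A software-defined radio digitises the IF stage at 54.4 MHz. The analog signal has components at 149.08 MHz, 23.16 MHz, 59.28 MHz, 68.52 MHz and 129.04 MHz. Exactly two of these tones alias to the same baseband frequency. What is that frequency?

14.12 MHz

fs/2 = 27.2 MHz.
149.08 MHz mod fs = 40.28 MHz.
40.28 MHz > fs/2 = 27.2 MHz, folds to fs − 40.28 MHz = 14.12 MHz.
23.16 MHz ≤ fs/2 = 27.2 MHz, passes unchanged.
59.28 MHz mod fs = 4.88 MHz.
4.88 MHz ≤ fs/2 = 27.2 MHz, appears at 4.88 MHz.
68.52 MHz mod fs = 14.12 MHz.
14.12 MHz ≤ fs/2 = 27.2 MHz, appears at 14.12 MHz.
129.04 MHz mod fs = 20.24 MHz.
20.24 MHz ≤ fs/2 = 27.2 MHz, appears at 20.24 MHz.
68.52 MHz and 149.08 MHz both map to 14.12 MHz.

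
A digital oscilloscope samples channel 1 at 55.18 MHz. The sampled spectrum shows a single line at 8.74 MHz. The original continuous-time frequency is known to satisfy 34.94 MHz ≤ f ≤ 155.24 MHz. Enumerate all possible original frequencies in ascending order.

46.44 MHz, 63.92 MHz, 101.62 MHz, 119.1 MHz

Frequencies that alias to 8.74 MHz are k·fs ± 8.74 MHz for integer k ≥ 0.
k=0: 8.74 MHz.
k=1: 46.44 MHz, 63.92 MHz.
k=2: 101.62 MHz, 119.1 MHz.
k=3: 156.8 MHz, 174.28 MHz.
Within [34.94 MHz, 155.24 MHz]: 46.44 MHz, 63.92 MHz, 101.62 MHz, 119.1 MHz.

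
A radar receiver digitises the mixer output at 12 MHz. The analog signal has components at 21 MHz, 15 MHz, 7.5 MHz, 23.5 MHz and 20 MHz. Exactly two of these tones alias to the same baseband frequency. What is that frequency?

3 MHz

fs/2 = 6 MHz.
21 MHz mod fs = 9 MHz.
9 MHz > fs/2 = 6 MHz, folds to fs − 9 MHz = 3 MHz.
15 MHz mod fs = 3 MHz.
3 MHz ≤ fs/2 = 6 MHz, appears at 3 MHz.
7.5 MHz > fs/2 = 6 MHz, folds to fs − 7.5 MHz = 4.5 MHz.
23.5 MHz mod fs = 11.5 MHz.
11.5 MHz > fs/2 = 6 MHz, folds to fs − 11.5 MHz = 0.5 MHz.
20 MHz mod fs = 8 MHz.
8 MHz > fs/2 = 6 MHz, folds to fs − 8 MHz = 4 MHz.
15 MHz and 21 MHz both map to 3 MHz.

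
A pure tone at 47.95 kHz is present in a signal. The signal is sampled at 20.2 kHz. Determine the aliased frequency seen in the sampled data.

7.55 kHz

47.95 kHz mod fs = 7.55 kHz.
7.55 kHz ≤ fs/2 = 10.1 kHz, appears at 7.55 kHz.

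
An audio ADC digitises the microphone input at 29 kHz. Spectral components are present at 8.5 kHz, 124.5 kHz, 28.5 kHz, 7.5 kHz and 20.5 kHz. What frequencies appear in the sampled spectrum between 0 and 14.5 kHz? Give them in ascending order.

fs/2 = 14.5 kHz.
8.5 kHz ≤ fs/2 = 14.5 kHz, passes unchanged.
124.5 kHz mod fs = 8.5 kHz.
8.5 kHz ≤ fs/2 = 14.5 kHz, appears at 8.5 kHz.
28.5 kHz > fs/2 = 14.5 kHz, folds to fs − 28.5 kHz = 0.5 kHz.
7.5 kHz ≤ fs/2 = 14.5 kHz, passes unchanged.
20.5 kHz > fs/2 = 14.5 kHz, folds to fs − 20.5 kHz = 8.5 kHz.
Distinct values: {0.5 kHz, 7.5 kHz, 8.5 kHz}.

0.5 kHz, 7.5 kHz, 8.5 kHz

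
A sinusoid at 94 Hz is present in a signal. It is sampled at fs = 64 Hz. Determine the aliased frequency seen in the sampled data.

30 Hz

94 Hz mod fs = 30 Hz.
30 Hz ≤ fs/2 = 32 Hz, appears at 30 Hz.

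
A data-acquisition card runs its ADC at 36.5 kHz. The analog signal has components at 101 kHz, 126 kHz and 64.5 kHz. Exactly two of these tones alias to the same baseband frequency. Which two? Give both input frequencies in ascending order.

64.5 kHz, 101 kHz

fs/2 = 18.25 kHz.
101 kHz mod fs = 28 kHz.
28 kHz > fs/2 = 18.25 kHz, folds to fs − 28 kHz = 8.5 kHz.
126 kHz mod fs = 16.5 kHz.
16.5 kHz ≤ fs/2 = 18.25 kHz, appears at 16.5 kHz.
64.5 kHz mod fs = 28 kHz.
28 kHz > fs/2 = 18.25 kHz, folds to fs − 28 kHz = 8.5 kHz.
64.5 kHz and 101 kHz both map to 8.5 kHz.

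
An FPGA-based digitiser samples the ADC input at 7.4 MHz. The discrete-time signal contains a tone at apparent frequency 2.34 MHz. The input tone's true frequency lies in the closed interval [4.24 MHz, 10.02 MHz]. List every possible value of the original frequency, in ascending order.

Frequencies that alias to 2.34 MHz are k·fs ± 2.34 MHz for integer k ≥ 0.
k=0: 2.34 MHz.
k=1: 5.06 MHz, 9.74 MHz.
k=2: 12.46 MHz, 17.14 MHz.
Within [4.24 MHz, 10.02 MHz]: 5.06 MHz, 9.74 MHz.

5.06 MHz, 9.74 MHz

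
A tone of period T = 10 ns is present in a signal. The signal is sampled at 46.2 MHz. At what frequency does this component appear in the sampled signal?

7.6 MHz

T = 10 ns → f = 1/T = 100 MHz.
100 MHz mod fs = 7.6 MHz.
7.6 MHz ≤ fs/2 = 23.1 MHz, appears at 7.6 MHz.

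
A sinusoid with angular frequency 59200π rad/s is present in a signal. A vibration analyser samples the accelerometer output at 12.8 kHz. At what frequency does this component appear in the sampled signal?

4 kHz

ω = 59200π rad/s → f = ω/(2π) = 29600 Hz = 29.6 kHz.
29.6 kHz mod fs = 4 kHz.
4 kHz ≤ fs/2 = 6.4 kHz, appears at 4 kHz.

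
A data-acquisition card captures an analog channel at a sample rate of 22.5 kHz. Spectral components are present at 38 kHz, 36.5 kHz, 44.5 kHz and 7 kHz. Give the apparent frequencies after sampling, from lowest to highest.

0.5 kHz, 7 kHz, 8.5 kHz

fs/2 = 11.25 kHz.
38 kHz mod fs = 15.5 kHz.
15.5 kHz > fs/2 = 11.25 kHz, folds to fs − 15.5 kHz = 7 kHz.
36.5 kHz mod fs = 14 kHz.
14 kHz > fs/2 = 11.25 kHz, folds to fs − 14 kHz = 8.5 kHz.
44.5 kHz mod fs = 22 kHz.
22 kHz > fs/2 = 11.25 kHz, folds to fs − 22 kHz = 0.5 kHz.
7 kHz ≤ fs/2 = 11.25 kHz, passes unchanged.
Distinct values: {0.5 kHz, 7 kHz, 8.5 kHz}.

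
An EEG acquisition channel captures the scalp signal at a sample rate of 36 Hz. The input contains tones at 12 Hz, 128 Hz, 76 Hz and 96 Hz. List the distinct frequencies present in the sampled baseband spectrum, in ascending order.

4 Hz, 12 Hz, 16 Hz

fs/2 = 18 Hz.
12 Hz ≤ fs/2 = 18 Hz, passes unchanged.
128 Hz mod fs = 20 Hz.
20 Hz > fs/2 = 18 Hz, folds to fs − 20 Hz = 16 Hz.
76 Hz mod fs = 4 Hz.
4 Hz ≤ fs/2 = 18 Hz, appears at 4 Hz.
96 Hz mod fs = 24 Hz.
24 Hz > fs/2 = 18 Hz, folds to fs − 24 Hz = 12 Hz.
Distinct values: {4 Hz, 12 Hz, 16 Hz}.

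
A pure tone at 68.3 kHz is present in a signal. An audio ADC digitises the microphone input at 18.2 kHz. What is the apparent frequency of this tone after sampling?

4.5 kHz

68.3 kHz mod fs = 13.7 kHz.
13.7 kHz > fs/2 = 9.1 kHz, folds to fs − 13.7 kHz = 4.5 kHz.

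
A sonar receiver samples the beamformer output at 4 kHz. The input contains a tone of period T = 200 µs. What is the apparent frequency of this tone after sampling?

T = 200 µs → f = 1/T = 5 kHz.
5 kHz mod fs = 1 kHz.
1 kHz ≤ fs/2 = 2 kHz, appears at 1 kHz.

1 kHz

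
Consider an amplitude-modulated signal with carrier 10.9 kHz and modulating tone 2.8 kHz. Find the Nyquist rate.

AM sidebands sit at fc ± fm = 8.1 kHz and 13.7 kHz.
Highest-frequency component: 13.7 kHz.
Nyquist rate = 2 × 13.7 kHz = 27.4 kHz.

27.4 kHz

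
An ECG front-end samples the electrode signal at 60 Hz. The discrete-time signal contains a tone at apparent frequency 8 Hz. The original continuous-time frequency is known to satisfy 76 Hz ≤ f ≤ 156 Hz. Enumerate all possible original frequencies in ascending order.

Frequencies that alias to 8 Hz are k·fs ± 8 Hz for integer k ≥ 0.
k=0: 8 Hz.
k=1: 52 Hz, 68 Hz.
k=2: 112 Hz, 128 Hz.
k=3: 172 Hz, 188 Hz.
Within [76 Hz, 156 Hz]: 112 Hz, 128 Hz.

112 Hz, 128 Hz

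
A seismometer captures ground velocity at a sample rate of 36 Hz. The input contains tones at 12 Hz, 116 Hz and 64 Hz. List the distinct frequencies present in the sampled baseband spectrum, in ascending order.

fs/2 = 18 Hz.
12 Hz ≤ fs/2 = 18 Hz, passes unchanged.
116 Hz mod fs = 8 Hz.
8 Hz ≤ fs/2 = 18 Hz, appears at 8 Hz.
64 Hz mod fs = 28 Hz.
28 Hz > fs/2 = 18 Hz, folds to fs − 28 Hz = 8 Hz.
Distinct values: {8 Hz, 12 Hz}.

8 Hz, 12 Hz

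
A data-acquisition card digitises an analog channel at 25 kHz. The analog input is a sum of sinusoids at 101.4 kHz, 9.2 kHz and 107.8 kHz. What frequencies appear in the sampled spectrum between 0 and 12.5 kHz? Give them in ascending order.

fs/2 = 12.5 kHz.
101.4 kHz mod fs = 1.4 kHz.
1.4 kHz ≤ fs/2 = 12.5 kHz, appears at 1.4 kHz.
9.2 kHz ≤ fs/2 = 12.5 kHz, passes unchanged.
107.8 kHz mod fs = 7.8 kHz.
7.8 kHz ≤ fs/2 = 12.5 kHz, appears at 7.8 kHz.
Distinct values: {1.4 kHz, 7.8 kHz, 9.2 kHz}.

1.4 kHz, 7.8 kHz, 9.2 kHz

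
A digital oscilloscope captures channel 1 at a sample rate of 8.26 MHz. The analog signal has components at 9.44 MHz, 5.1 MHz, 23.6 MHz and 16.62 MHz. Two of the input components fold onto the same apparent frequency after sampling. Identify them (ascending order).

9.44 MHz, 23.6 MHz

fs/2 = 4.13 MHz.
9.44 MHz mod fs = 1.18 MHz.
1.18 MHz ≤ fs/2 = 4.13 MHz, appears at 1.18 MHz.
5.1 MHz > fs/2 = 4.13 MHz, folds to fs − 5.1 MHz = 3.16 MHz.
23.6 MHz mod fs = 7.08 MHz.
7.08 MHz > fs/2 = 4.13 MHz, folds to fs − 7.08 MHz = 1.18 MHz.
16.62 MHz mod fs = 0.1 MHz.
0.1 MHz ≤ fs/2 = 4.13 MHz, appears at 0.1 MHz.
9.44 MHz and 23.6 MHz both map to 1.18 MHz.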